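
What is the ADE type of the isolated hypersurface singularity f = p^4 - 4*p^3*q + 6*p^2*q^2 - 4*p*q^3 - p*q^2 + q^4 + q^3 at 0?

The Hessian of f at 0 is [[0, 0], [0, 0]] with rank 0, so corank 2. A Groebner basis of the Jacobian ideal J(f) in C{p,q} is {p^3 - q^2/4, q^3, p*q - q^2}; counting standard monomials gives mu = 5. Corank 2; j^3 = -q^2*(p - q) has shape L^2 M (L != M), so D-series; mu = 5 gives D_5.

D5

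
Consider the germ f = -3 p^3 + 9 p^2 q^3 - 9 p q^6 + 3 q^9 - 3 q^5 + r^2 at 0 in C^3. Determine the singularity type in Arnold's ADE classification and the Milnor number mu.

The Hessian of f at 0 has rank 1. Corank 2; j^3 = -3*p^3 is a perfect cube, so E-series; the 5-jet and mu = 8 give E_8.

Type E_8, Milnor number mu = 8.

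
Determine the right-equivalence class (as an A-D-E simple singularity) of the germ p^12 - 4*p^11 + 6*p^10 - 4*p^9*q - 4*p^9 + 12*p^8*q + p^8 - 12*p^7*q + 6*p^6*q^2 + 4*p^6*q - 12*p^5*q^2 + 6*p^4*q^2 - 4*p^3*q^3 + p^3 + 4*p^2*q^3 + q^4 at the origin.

E6

The Hessian of f at 0 is [[0, 0], [0, 0]] with rank 0, so corank 2. A Groebner basis of the Jacobian ideal J(f) in C{p,q} is {q^3, p^2}; counting standard monomials gives mu = 6. Corank 2; j^3 = p^3 is a perfect cube, so E-series; the 4-jet and mu = 6 give E_6.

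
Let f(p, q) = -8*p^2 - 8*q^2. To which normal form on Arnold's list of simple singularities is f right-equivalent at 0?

A1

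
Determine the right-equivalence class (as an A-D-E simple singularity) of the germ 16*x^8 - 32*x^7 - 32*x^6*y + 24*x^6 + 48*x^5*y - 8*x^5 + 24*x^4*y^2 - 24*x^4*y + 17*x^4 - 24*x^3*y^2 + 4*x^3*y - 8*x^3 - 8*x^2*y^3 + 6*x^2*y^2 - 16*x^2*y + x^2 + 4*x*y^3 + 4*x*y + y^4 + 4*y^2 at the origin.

A3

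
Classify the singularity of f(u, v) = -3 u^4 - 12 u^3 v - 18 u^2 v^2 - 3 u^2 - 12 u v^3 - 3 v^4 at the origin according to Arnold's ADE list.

A_{3}

The Hessian of f at 0 is [[-6, 0], [0, 0]] with rank 1, so corank 1. A Groebner basis of the Jacobian ideal J(f) in C{u,v} is {v^3, u}; counting standard monomials gives mu = 3. Corank 1: A-series; mu = 3 gives A_3.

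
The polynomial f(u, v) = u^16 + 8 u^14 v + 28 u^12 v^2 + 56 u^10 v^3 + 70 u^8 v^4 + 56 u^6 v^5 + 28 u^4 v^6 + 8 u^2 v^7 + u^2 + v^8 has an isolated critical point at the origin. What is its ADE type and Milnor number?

Type A_{7}, Milnor number mu = 7.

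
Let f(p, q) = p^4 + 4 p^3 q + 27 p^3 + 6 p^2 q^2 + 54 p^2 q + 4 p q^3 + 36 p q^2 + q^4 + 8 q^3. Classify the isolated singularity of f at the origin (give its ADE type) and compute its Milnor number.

Type E_{6}, Milnor number mu = 6.

The Hessian of f at 0 is [[0, 0], [0, 0]] with rank 0, so corank 2. A Groebner basis of the Jacobian ideal J(f) in C{p,q} is {q^4, p*q^2 + 7*q^3/9, p^2 + 4*p*q/3 + 4*q^2/9}; counting standard monomials gives mu = 6. Corank 2; j^3 = (3*p + 2*q)^3 is a perfect cube, so E-series; the 4-jet and mu = 6 give E_6.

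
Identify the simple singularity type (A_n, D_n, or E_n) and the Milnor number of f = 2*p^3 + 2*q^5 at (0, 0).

Type E_8, Milnor number mu = 8.

The Hessian of f at 0 is [[0, 0], [0, 0]] with rank 0, so corank 2. A Groebner basis of the Jacobian ideal J(f) in C{p,q} is {q^4, p^2}; counting standard monomials gives mu = 8. Corank 2; j^3 = 2*p^3 is a perfect cube, so E-series; the 5-jet and mu = 8 give E_8.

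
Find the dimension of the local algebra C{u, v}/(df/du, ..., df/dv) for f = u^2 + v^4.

The Hessian of f at 0 has rank 1. Corank 1: A-series; mu = 3 gives A_3.

3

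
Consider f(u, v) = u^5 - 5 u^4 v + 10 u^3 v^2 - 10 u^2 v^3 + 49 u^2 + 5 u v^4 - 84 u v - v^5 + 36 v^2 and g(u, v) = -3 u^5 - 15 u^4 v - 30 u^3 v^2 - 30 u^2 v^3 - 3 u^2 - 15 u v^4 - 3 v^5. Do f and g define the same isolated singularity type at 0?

Yes.

The Hessian of f at 0 has rank 1. Corank 1: A-series; mu = 4 gives A_4. The Hessian of g at 0 has rank 1. Corank 1: A-series; mu = 4 gives A_4. Both have type A_4, hence right-equivalent.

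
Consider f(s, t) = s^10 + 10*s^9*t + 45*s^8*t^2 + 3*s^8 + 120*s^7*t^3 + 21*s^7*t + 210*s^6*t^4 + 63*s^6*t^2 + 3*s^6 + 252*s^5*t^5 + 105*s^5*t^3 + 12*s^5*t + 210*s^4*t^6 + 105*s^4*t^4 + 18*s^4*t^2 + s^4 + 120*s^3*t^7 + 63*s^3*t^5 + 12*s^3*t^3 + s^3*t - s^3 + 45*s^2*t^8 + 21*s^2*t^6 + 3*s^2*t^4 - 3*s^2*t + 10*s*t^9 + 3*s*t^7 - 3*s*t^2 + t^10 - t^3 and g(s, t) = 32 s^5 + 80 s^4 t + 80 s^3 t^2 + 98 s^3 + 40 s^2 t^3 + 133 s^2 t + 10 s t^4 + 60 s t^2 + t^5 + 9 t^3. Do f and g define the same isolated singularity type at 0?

The Hessian of f at 0 has rank 0. Corank 2; j^3 = -(s + t)^3 is a perfect cube, so E-series; the 4-jet and mu = 7 give E_7. The Hessian of g at 0 has rank 0. Corank 2; j^3 = (2*s + t)*(7*s + 3*t)^2 has shape L^2 M (L != M), so D-series; mu = 6 gives D_6. f is E_7 but g is D_6, hence not right-equivalent.

No.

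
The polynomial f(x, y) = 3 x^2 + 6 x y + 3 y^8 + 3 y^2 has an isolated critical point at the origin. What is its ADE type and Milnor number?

Type A_{7}, Milnor number mu = 7.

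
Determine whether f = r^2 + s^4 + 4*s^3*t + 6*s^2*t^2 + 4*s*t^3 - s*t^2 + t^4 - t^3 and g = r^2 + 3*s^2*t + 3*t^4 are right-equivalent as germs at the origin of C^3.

Yes.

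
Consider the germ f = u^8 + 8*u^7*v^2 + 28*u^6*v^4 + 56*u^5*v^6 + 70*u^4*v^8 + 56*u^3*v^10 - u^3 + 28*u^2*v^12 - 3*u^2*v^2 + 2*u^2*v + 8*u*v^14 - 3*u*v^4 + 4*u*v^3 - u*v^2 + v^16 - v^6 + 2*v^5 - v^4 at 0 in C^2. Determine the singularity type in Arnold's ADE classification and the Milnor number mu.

The Hessian of f at 0 has rank 0. Corank 2; j^3 = -u*(u - v)^2 has shape L^2 M (L != M), so D-series; mu = 9 gives D_9.

Type D_9, Milnor number mu = 9.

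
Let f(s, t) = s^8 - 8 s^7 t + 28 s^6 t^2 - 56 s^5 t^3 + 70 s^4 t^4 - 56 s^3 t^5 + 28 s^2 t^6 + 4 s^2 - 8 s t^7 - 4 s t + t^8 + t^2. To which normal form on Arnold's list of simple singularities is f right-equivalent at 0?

The Hessian of f at 0 has rank 1. Corank 1: A-series; mu = 7 gives A_7.

A7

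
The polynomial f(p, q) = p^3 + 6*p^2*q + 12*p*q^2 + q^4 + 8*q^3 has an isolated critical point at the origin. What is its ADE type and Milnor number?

The Hessian of f at 0 has rank 0. Corank 2; j^3 = (p + 2*q)^3 is a perfect cube, so E-series; the 4-jet and mu = 6 give E_6.

Type E_6, Milnor number mu = 6.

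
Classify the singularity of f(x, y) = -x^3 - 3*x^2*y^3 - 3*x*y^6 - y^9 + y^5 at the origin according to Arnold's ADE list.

E8

The Hessian of f at 0 has rank 0. Corank 2; j^3 = -x^3 is a perfect cube, so E-series; the 5-jet and mu = 8 give E_8.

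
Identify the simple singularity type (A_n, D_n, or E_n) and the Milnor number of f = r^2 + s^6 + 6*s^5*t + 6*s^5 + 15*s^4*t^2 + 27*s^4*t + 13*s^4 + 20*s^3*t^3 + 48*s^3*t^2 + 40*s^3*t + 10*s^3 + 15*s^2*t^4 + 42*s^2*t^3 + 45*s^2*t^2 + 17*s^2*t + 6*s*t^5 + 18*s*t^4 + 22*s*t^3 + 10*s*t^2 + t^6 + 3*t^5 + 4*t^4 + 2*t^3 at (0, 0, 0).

Type D_{4}, Milnor number mu = 4.

The Hessian of f at 0 is [[0, 0, 0], [0, 0, 0], [0, 0, 2]] with rank 1, so corank 2. A Groebner basis of the Jacobian ideal J(f) in C{s,t,r} is {t^3, s^2 - 2*t^2/11, s*t + 5*t^2/11, r}; counting standard monomials gives mu = 4. Corank 2; j^3 = (2*s + t)*(5*s^2 + 6*s*t + 2*t^2) splits into three distinct lines over C (the quadratic factor has nonzero discriminant), so D_4.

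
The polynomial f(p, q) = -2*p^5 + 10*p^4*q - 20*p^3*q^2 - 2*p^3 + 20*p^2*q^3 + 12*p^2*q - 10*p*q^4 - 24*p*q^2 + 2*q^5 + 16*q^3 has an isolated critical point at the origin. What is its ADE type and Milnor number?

The Hessian of f at 0 is [[0, 0], [0, 0]] with rank 0, so corank 2. A Groebner basis of the Jacobian ideal J(f) in C{p,q} is {q^5, p*q^3 - 7*q^4/4, p^2 - 4*p*q + 4*q^2}; counting standard monomials gives mu = 8. Corank 2; j^3 = -2*(p - 2*q)^3 is a perfect cube, so E-series; the 5-jet and mu = 8 give E_8.

Type E_{8}, Milnor number mu = 8.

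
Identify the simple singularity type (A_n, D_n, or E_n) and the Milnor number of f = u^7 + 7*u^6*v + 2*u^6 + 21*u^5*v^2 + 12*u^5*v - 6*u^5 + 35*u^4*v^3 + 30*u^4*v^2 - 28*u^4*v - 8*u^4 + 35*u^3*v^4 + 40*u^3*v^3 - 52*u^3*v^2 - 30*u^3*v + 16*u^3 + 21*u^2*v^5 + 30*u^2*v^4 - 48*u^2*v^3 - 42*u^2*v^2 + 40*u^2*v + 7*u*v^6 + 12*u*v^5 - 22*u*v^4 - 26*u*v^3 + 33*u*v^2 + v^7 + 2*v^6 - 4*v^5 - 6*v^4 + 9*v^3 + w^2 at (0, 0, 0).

The Hessian of f at 0 is [[0, 0, 0], [0, 0, 0], [0, 0, 2]] with rank 1, so corank 2. A Groebner basis of the Jacobian ideal J(f) in C{u,v,w} is {u^3 + 324*u^2 + 513*u*v + 405*v^2/2, u^2*v - 420*u^2 - 666*u*v - 1053*v^2/4, 544*u^2 + u*v^2 + 864*u*v + 342*v^2, -704*u^2 - 1120*u*v + v^3 - 444*v^2, w}; counting standard monomials gives mu = 6. Corank 2; j^3 = (u + v)*(4*u + 3*v)^2 has shape L^2 M (L != M), so D-series; mu = 6 gives D_6.

Type D_6, Milnor number mu = 6.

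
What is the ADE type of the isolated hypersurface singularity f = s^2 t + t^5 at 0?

The Hessian of f at 0 has rank 0. Corank 2; j^3 = s^2*t has shape L^2 M (L != M), so D-series; mu = 6 gives D_6.

D6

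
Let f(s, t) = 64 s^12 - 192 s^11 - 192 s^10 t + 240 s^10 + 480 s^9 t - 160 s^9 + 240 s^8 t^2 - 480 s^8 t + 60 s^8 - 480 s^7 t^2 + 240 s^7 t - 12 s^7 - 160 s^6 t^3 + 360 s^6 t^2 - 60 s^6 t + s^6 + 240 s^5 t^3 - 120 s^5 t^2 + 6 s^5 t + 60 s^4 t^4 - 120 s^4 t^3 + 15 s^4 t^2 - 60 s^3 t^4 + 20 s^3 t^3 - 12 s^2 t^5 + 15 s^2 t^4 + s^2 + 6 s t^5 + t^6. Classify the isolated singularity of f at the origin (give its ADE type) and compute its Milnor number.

Type A_5, Milnor number mu = 5.

The Hessian of f at 0 is [[2, 0], [0, 0]] with rank 1, so corank 1. A Groebner basis of the Jacobian ideal J(f) in C{s,t} is {t^5, s}; counting standard monomials gives mu = 5. Corank 1: A-series; mu = 5 gives A_5.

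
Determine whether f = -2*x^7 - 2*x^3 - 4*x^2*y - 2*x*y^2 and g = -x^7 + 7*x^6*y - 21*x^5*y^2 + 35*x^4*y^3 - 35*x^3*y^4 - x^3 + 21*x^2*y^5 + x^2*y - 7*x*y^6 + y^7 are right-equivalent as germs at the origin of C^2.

The Hessian of f at 0 has rank 0. Corank 2; j^3 = -2*x*(x + y)^2 has shape L^2 M (L != M), so D-series; mu = 8 gives D_8. The Hessian of g at 0 has rank 0. Corank 2; j^3 = -x^2*(x - y) has shape L^2 M (L != M), so D-series; mu = 8 gives D_8. Both have type D_8, hence right-equivalent.

Yes.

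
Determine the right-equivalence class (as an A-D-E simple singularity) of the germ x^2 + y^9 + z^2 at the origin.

The Hessian of f at 0 has rank 2. Corank 1: A-series; mu = 8 gives A_8.

A_8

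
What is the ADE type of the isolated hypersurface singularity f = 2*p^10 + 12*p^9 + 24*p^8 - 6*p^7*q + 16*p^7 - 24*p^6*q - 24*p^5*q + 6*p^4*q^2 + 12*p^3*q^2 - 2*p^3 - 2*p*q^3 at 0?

E7

The Hessian of f at 0 has rank 0. Corank 2; j^3 = -2*p^3 is a perfect cube, so E-series; the 4-jet and mu = 7 give E_7.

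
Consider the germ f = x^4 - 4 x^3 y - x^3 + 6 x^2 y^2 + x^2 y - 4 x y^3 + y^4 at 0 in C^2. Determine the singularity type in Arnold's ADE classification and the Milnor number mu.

The Hessian of f at 0 is [[0, 0], [0, 0]] with rank 0, so corank 2. A Groebner basis of the Jacobian ideal J(f) in C{x,y} is {x*y^2, x*y/4 + y^3, x^2 - x*y}; counting standard monomials gives mu = 5. Corank 2; j^3 = -x^2*(x - y) has shape L^2 M (L != M), so D-series; mu = 5 gives D_5.

Type D_5, Milnor number mu = 5.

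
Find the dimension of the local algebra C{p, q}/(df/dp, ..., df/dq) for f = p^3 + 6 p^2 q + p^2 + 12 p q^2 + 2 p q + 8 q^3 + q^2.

2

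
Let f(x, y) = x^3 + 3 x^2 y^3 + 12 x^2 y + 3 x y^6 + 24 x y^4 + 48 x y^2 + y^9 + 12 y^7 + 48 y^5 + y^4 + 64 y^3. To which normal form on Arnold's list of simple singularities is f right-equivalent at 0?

The Hessian of f at 0 has rank 0. Corank 2; j^3 = (x + 4*y)^3 is a perfect cube, so E-series; the 4-jet and mu = 6 give E_6.

E_6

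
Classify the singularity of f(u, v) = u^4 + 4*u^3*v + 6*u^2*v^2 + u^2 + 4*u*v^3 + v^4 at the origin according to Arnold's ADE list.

The Hessian of f at 0 has rank 1. Corank 1: A-series; mu = 3 gives A_3.

A_3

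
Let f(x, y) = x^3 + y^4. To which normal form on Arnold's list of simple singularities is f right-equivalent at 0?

The Hessian of f at 0 is [[0, 0], [0, 0]] with rank 0, so corank 2. A Groebner basis of the Jacobian ideal J(f) in C{x,y} is {y^3, x^2}; counting standard monomials gives mu = 6. Corank 2; j^3 = x^3 is a perfect cube, so E-series; the 4-jet and mu = 6 give E_6.

E_{6}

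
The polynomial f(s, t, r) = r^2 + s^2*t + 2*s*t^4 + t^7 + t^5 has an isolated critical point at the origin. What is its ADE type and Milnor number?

Type D_6, Milnor number mu = 6.

The Hessian of f at 0 has rank 1. Corank 2; j^3 = s^2*t has shape L^2 M (L != M), so D-series; mu = 6 gives D_6.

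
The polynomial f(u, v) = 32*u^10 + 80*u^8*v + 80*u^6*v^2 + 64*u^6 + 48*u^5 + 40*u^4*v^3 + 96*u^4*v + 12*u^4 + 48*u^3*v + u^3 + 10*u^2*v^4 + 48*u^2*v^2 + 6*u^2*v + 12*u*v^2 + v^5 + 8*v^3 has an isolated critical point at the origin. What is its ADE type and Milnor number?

Type E_8, Milnor number mu = 8.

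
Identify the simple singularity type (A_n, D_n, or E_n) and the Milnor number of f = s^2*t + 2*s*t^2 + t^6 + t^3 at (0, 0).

The Hessian of f at 0 has rank 0. Corank 2; j^3 = t*(s + t)^2 has shape L^2 M (L != M), so D-series; mu = 7 gives D_7.

Type D_7, Milnor number mu = 7.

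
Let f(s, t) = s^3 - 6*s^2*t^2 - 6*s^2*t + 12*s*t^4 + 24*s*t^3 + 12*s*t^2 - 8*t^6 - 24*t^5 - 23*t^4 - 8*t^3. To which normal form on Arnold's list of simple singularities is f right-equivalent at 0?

E_6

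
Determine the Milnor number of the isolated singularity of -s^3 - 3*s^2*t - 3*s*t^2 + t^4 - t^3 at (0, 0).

6

The Hessian of f at 0 has rank 0. Corank 2; j^3 = -(s + t)^3 is a perfect cube, so E-series; the 4-jet and mu = 6 give E_6.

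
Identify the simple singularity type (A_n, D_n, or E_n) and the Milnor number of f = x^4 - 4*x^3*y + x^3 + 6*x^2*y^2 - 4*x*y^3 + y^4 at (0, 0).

The Hessian of f at 0 is [[0, 0], [0, 0]] with rank 0, so corank 2. A Groebner basis of the Jacobian ideal J(f) in C{x,y} is {y^4, x*y^2 - y^3/3, x^2}; counting standard monomials gives mu = 6. Corank 2; j^3 = x^3 is a perfect cube, so E-series; the 4-jet and mu = 6 give E_6.

Type E6, Milnor number mu = 6.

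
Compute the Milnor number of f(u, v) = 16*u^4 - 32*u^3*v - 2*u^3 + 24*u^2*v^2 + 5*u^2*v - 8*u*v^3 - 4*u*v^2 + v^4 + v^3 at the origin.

5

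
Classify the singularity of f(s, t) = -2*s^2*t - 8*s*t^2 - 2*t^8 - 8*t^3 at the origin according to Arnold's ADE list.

D_9

The Hessian of f at 0 has rank 0. Corank 2; j^3 = -2*t*(s + 2*t)^2 has shape L^2 M (L != M), so D-series; mu = 9 gives D_9.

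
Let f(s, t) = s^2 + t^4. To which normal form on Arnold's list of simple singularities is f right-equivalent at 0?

A3

The Hessian of f at 0 has rank 1. Corank 1: A-series; mu = 3 gives A_3.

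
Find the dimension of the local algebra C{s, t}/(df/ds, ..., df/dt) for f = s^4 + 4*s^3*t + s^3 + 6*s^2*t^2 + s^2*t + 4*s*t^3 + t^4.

The Hessian of f at 0 is [[0, 0], [0, 0]] with rank 0, so corank 2. A Groebner basis of the Jacobian ideal J(f) in C{s,t} is {s*t^2, -s*t/4 + t^3, s^2 + s*t}; counting standard monomials gives mu = 5. Corank 2; j^3 = s^2*(s + t) has shape L^2 M (L != M), so D-series; mu = 5 gives D_5.

5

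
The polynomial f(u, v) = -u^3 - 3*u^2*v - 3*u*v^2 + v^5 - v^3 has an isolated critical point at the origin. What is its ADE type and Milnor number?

The Hessian of f at 0 has rank 0. Corank 2; j^3 = -(u + v)^3 is a perfect cube, so E-series; the 5-jet and mu = 8 give E_8.

Type E8, Milnor number mu = 8.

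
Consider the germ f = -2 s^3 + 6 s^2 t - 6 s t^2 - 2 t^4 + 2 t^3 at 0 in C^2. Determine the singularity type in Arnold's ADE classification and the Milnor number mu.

Type E_6, Milnor number mu = 6.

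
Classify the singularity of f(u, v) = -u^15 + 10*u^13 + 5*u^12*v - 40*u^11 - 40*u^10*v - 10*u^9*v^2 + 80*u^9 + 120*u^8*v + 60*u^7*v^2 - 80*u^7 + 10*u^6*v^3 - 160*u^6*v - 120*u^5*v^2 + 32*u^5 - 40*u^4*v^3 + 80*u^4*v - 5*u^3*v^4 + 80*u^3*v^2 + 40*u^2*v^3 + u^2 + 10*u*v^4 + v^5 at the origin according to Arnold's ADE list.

The Hessian of f at 0 has rank 1. Corank 1: A-series; mu = 4 gives A_4.

A4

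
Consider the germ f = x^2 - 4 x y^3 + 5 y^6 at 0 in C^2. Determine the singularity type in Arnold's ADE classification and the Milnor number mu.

Type A5, Milnor number mu = 5.

The Hessian of f at 0 has rank 1. Corank 1: A-series; mu = 5 gives A_5.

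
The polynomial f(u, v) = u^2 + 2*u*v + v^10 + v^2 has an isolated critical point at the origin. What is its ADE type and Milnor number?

The Hessian of f at 0 is [[2, 2], [2, 2]] with rank 1, so corank 1. A Groebner basis of the Jacobian ideal J(f) in C{u,v} is {v^9, u + v}; counting standard monomials gives mu = 9. Corank 1: A-series; mu = 9 gives A_9.

Type A_9, Milnor number mu = 9.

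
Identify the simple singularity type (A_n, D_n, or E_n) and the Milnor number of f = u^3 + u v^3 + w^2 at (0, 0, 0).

The Hessian of f at 0 has rank 1. Corank 2; j^3 = u^3 is a perfect cube, so E-series; the 4-jet and mu = 7 give E_7.

Type E7, Milnor number mu = 7.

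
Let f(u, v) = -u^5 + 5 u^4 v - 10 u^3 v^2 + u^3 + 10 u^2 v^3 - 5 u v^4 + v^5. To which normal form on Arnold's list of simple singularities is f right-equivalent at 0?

E_8

The Hessian of f at 0 is [[0, 0], [0, 0]] with rank 0, so corank 2. A Groebner basis of the Jacobian ideal J(f) in C{u,v} is {v^5, u*v^3 - v^4/4, u^2}; counting standard monomials gives mu = 8. Corank 2; j^3 = u^3 is a perfect cube, so E-series; the 5-jet and mu = 8 give E_8.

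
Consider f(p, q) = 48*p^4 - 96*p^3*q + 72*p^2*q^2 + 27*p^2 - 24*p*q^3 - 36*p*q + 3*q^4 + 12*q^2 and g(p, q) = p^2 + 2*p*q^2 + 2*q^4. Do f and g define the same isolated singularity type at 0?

The Hessian of f at 0 has rank 1. Corank 1: A-series; mu = 3 gives A_3. The Hessian of g at 0 has rank 1. Corank 1: A-series; mu = 3 gives A_3. Both have type A_3, hence right-equivalent.

Yes.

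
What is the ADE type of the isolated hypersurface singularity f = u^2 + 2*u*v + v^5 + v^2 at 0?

The Hessian of f at 0 has rank 1. Corank 1: A-series; mu = 4 gives A_4.

A_4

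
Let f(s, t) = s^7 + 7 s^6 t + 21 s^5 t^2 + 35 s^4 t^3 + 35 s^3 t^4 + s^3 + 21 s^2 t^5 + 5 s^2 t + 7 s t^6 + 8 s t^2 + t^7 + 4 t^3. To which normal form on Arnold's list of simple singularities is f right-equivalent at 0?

D8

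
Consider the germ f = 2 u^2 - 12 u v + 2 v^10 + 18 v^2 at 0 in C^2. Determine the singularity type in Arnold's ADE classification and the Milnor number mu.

Type A_9, Milnor number mu = 9.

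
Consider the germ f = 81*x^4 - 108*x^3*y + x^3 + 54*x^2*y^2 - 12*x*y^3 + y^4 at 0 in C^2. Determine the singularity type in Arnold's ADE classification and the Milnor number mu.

Type E_{6}, Milnor number mu = 6.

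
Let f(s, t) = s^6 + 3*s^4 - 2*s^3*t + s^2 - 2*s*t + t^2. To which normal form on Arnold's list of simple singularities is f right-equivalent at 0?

The Hessian of f at 0 has rank 1. Corank 1: A-series; mu = 3 gives A_3.

A3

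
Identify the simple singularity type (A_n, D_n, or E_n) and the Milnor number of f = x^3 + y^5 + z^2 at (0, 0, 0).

The Hessian of f at 0 is [[0, 0, 0], [0, 0, 0], [0, 0, 2]] with rank 1, so corank 2. A Groebner basis of the Jacobian ideal J(f) in C{x,y,z} is {y^4, x^2, z}; counting standard monomials gives mu = 8. Corank 2; j^3 = x^3 is a perfect cube, so E-series; the 5-jet and mu = 8 give E_8.

Type E8, Milnor number mu = 8.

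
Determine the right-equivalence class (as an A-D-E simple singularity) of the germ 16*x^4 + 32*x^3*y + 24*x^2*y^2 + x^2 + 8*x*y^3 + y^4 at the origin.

The Hessian of f at 0 is [[2, 0], [0, 0]] with rank 1, so corank 1. A Groebner basis of the Jacobian ideal J(f) in C{x,y} is {y^3, x}; counting standard monomials gives mu = 3. Corank 1: A-series; mu = 3 gives A_3.

A3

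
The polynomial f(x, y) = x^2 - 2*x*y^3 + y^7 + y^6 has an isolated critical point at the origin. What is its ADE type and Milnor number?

Type A_{6}, Milnor number mu = 6.

The Hessian of f at 0 has rank 1. Corank 1: A-series; mu = 6 gives A_6.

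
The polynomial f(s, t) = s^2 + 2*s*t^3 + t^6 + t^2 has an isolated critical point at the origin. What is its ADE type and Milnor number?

Type A_1, Milnor number mu = 1.

The Hessian of f at 0 has rank 2. Corank 0: nondegenerate Morse point, so A_1.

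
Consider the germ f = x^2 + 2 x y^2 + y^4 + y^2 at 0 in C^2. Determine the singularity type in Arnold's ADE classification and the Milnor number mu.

The Hessian of f at 0 has rank 2. Corank 0: nondegenerate Morse point, so A_1.

Type A_{1}, Milnor number mu = 1.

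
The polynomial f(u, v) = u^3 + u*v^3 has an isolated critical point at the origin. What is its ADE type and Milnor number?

Type E_7, Milnor number mu = 7.

The Hessian of f at 0 is [[0, 0], [0, 0]] with rank 0, so corank 2. A Groebner basis of the Jacobian ideal J(f) in C{u,v} is {u^3, u*v^2, 3*u^2 + v^3}; counting standard monomials gives mu = 7. Corank 2; j^3 = u^3 is a perfect cube, so E-series; the 4-jet and mu = 7 give E_7.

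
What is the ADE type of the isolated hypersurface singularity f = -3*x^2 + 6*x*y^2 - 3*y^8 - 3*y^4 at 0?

A_7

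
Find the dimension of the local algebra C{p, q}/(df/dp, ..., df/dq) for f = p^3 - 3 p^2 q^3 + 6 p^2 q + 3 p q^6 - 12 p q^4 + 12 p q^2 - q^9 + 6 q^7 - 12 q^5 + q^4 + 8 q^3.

6

The Hessian of f at 0 is [[0, 0], [0, 0]] with rank 0, so corank 2. A Groebner basis of the Jacobian ideal J(f) in C{p,q} is {q^3, p^2 + 4*p*q + 4*q^2}; counting standard monomials gives mu = 6. Corank 2; j^3 = (p + 2*q)^3 is a perfect cube, so E-series; the 4-jet and mu = 6 give E_6.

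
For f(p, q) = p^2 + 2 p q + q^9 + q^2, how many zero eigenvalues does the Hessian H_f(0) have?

The Hessian at 0 is [[2, 2], [2, 2]] of rank 1; hence corank 1.

1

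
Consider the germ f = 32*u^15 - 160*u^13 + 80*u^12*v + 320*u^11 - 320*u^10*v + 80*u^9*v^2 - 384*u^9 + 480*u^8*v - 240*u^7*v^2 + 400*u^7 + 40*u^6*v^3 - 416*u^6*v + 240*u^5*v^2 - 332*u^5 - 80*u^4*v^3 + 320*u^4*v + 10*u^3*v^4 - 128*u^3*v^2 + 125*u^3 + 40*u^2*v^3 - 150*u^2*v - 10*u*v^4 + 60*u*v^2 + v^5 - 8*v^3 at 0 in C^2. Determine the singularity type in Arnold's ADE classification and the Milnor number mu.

Type E8, Milnor number mu = 8.

The Hessian of f at 0 has rank 0. Corank 2; j^3 = (5*u - 2*v)^3 is a perfect cube, so E-series; the 5-jet and mu = 8 give E_8.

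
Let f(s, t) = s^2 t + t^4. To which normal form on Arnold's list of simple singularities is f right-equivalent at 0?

D_5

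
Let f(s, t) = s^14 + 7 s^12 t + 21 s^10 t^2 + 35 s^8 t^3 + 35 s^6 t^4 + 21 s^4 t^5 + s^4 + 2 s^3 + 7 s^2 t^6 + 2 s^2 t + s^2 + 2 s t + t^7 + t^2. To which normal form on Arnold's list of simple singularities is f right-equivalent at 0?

A6

The Hessian of f at 0 is [[2, 2], [2, 2]] with rank 1, so corank 1. A Groebner basis of the Jacobian ideal J(f) in C{s,t} is {14*s*t/3 - 5*s/3 + t^4 + 4*t^3/3 + 3*t^2 - 5*t/3, s*t^2 - 4*s*t/3 + s/3 + t^3/3 - t^2 + t/3, s^2 + s + t}; counting standard monomials gives mu = 6. Corank 1: A-series; mu = 6 gives A_6.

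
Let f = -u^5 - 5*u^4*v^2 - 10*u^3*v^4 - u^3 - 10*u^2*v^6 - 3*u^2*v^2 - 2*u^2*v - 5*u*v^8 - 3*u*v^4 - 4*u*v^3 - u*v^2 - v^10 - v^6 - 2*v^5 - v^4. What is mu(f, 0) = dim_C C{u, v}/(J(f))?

The Hessian of f at 0 is [[0, 0], [0, 0]] with rank 0, so corank 2. A Groebner basis of the Jacobian ideal J(f) in C{u,v} is {u^3 + u^2/2 - v^2/2, u^2*v - 3*u^2/4 - u*v/2 + v^2/4, u^2 + u*v^2 + u*v, -5*u^2/4 - 3*u*v/2 + v^3 - v^2/4}; counting standard monomials gives mu = 6. Corank 2; j^3 = -u*(u + v)^2 has shape L^2 M (L != M), so D-series; mu = 6 gives D_6.

6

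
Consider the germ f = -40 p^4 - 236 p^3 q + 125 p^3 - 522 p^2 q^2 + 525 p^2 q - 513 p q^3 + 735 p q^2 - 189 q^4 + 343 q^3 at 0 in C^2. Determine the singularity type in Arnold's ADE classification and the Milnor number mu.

The Hessian of f at 0 has rank 0. Corank 2; j^3 = (5*p + 7*q)^3 is a perfect cube, so E-series; the 4-jet and mu = 7 give E_7.

Type E_7, Milnor number mu = 7.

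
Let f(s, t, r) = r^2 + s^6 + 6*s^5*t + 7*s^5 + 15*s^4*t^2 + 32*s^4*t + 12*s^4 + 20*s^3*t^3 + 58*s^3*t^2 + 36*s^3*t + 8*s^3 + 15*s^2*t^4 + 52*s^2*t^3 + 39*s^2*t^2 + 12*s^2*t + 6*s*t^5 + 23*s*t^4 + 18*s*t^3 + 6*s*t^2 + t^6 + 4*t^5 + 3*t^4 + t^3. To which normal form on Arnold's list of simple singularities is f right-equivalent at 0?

E8

The Hessian of f at 0 has rank 1. Corank 2; j^3 = (2*s + t)^3 is a perfect cube, so E-series; the 5-jet and mu = 8 give E_8.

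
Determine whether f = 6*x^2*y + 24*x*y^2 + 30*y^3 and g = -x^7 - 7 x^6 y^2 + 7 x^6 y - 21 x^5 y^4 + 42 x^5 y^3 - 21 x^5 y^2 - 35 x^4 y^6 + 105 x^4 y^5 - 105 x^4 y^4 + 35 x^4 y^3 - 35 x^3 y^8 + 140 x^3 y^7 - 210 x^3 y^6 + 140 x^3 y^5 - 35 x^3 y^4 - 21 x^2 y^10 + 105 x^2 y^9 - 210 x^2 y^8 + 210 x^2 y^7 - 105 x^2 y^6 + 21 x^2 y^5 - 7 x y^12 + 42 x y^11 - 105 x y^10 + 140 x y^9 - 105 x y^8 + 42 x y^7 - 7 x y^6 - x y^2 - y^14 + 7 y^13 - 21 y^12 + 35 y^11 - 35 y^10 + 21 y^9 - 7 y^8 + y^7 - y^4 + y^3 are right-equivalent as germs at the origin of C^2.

The Hessian of f at 0 has rank 0. Corank 2; j^3 = 6*y*(x^2 + 4*x*y + 5*y^2) splits into three distinct lines over C (the quadratic factor has nonzero discriminant), so D_4. The Hessian of g at 0 has rank 0. Corank 2; j^3 = -y^2*(x - y) has shape L^2 M (L != M), so D-series; mu = 8 gives D_8. f is D_4 but g is D_8, hence not right-equivalent.

No.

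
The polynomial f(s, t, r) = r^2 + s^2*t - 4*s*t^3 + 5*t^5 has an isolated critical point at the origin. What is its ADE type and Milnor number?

Type D6, Milnor number mu = 6.

The Hessian of f at 0 has rank 1. Corank 2; j^3 = s^2*t has shape L^2 M (L != M), so D-series; mu = 6 gives D_6.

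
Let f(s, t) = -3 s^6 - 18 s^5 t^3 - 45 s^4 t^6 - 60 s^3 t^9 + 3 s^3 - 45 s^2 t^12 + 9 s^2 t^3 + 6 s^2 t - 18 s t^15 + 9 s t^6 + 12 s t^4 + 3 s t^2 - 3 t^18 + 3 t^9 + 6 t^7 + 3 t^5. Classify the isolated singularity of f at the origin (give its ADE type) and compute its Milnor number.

The Hessian of f at 0 has rank 0. Corank 2; j^3 = 3*s*(s + t)^2 has shape L^2 M (L != M), so D-series; mu = 7 gives D_7.

Type D_7, Milnor number mu = 7.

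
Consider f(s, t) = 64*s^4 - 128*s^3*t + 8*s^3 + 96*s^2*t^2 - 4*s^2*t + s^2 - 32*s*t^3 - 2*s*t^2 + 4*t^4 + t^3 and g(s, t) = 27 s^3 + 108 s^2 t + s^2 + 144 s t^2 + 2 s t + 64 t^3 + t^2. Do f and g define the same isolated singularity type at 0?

The Hessian of f at 0 has rank 1. Corank 1: A-series; mu = 2 gives A_2. The Hessian of g at 0 has rank 1. Corank 1: A-series; mu = 2 gives A_2. Both have type A_2, hence right-equivalent.

Yes.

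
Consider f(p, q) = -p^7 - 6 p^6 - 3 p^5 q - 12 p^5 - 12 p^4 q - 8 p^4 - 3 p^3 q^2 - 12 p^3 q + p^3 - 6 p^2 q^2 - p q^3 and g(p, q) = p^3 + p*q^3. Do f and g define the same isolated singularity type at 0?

Yes.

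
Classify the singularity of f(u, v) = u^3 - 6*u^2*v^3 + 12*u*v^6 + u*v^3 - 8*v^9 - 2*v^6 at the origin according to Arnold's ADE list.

E7

The Hessian of f at 0 has rank 0. Corank 2; j^3 = u^3 is a perfect cube, so E-series; the 4-jet and mu = 7 give E_7.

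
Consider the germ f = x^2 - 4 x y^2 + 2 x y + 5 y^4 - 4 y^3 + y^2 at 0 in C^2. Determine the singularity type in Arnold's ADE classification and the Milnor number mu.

Type A3, Milnor number mu = 3.

The Hessian of f at 0 is [[2, 2], [2, 2]] with rank 1, so corank 1. A Groebner basis of the Jacobian ideal J(f) in C{x,y} is {x^2 - x/2 - y/2, x*y + x/2 + y/2, -x/2 + y^2 - y/2}; counting standard monomials gives mu = 3. Corank 1: A-series; mu = 3 gives A_3.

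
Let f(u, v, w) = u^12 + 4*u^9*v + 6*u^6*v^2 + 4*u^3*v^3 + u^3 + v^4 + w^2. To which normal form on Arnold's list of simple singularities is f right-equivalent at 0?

The Hessian of f at 0 has rank 1. Corank 2; j^3 = u^3 is a perfect cube, so E-series; the 4-jet and mu = 6 give E_6.

E_{6}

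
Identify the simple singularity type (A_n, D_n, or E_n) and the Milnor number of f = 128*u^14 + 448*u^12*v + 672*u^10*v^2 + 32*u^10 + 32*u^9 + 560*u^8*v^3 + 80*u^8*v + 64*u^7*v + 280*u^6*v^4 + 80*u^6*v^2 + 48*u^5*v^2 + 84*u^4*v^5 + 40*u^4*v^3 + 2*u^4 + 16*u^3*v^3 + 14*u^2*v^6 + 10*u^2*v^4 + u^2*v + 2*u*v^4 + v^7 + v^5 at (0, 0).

Type D_{6}, Milnor number mu = 6.

The Hessian of f at 0 is [[0, 0], [0, 0]] with rank 0, so corank 2. A Groebner basis of the Jacobian ideal J(f) in C{u,v} is {u*v + v^4, u*v^2, u^2 - 5*u*v}; counting standard monomials gives mu = 6. Corank 2; j^3 = u^2*v has shape L^2 M (L != M), so D-series; mu = 6 gives D_6.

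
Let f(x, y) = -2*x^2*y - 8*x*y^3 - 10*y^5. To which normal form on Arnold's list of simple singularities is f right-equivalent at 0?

The Hessian of f at 0 has rank 0. Corank 2; j^3 = -2*x^2*y has shape L^2 M (L != M), so D-series; mu = 6 gives D_6.

D_6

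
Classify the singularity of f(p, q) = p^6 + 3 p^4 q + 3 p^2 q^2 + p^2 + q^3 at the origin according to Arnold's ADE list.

The Hessian of f at 0 is [[2, 0], [0, 0]] with rank 1, so corank 1. A Groebner basis of the Jacobian ideal J(f) in C{p,q} is {q^2, p}; counting standard monomials gives mu = 2. Corank 1: A-series; mu = 2 gives A_2.

A2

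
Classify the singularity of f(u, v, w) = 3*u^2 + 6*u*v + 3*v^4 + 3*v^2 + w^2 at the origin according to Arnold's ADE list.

The Hessian of f at 0 has rank 2. Corank 1: A-series; mu = 3 gives A_3.

A3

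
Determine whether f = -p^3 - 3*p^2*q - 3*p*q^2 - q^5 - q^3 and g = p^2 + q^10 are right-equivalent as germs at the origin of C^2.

No.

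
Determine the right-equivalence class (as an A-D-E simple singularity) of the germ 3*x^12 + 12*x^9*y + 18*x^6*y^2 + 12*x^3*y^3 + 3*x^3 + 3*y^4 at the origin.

E_{6}

The Hessian of f at 0 is [[0, 0], [0, 0]] with rank 0, so corank 2. A Groebner basis of the Jacobian ideal J(f) in C{x,y} is {y^3, x^2}; counting standard monomials gives mu = 6. Corank 2; j^3 = 3*x^3 is a perfect cube, so E-series; the 4-jet and mu = 6 give E_6.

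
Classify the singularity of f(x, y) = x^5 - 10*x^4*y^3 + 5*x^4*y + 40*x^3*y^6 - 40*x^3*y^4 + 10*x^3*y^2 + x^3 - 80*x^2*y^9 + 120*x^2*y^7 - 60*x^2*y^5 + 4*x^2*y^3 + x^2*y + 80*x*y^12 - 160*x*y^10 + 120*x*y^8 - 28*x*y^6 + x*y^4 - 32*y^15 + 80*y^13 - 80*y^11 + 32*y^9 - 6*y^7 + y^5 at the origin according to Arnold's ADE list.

D_6

The Hessian of f at 0 is [[0, 0], [0, 0]] with rank 0, so corank 2. A Groebner basis of the Jacobian ideal J(f) in C{x,y} is {-x*y/7 + y^4, x*y^2, x^2 + 5*x*y/7}; counting standard monomials gives mu = 6. Corank 2; j^3 = x^2*(x + y) has shape L^2 M (L != M), so D-series; mu = 6 gives D_6.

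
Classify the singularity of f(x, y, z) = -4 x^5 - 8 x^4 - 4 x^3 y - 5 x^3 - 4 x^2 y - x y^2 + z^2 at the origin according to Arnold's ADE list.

The Hessian of f at 0 has rank 1. Corank 2; j^3 = -x*(5*x^2 + 4*x*y + y^2) splits into three distinct lines over C (the quadratic factor has nonzero discriminant), so D_4.

D_4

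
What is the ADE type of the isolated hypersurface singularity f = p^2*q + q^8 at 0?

D9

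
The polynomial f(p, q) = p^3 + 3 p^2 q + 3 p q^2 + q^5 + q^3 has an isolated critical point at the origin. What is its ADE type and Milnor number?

Type E8, Milnor number mu = 8.

The Hessian of f at 0 has rank 0. Corank 2; j^3 = (p + q)^3 is a perfect cube, so E-series; the 5-jet and mu = 8 give E_8.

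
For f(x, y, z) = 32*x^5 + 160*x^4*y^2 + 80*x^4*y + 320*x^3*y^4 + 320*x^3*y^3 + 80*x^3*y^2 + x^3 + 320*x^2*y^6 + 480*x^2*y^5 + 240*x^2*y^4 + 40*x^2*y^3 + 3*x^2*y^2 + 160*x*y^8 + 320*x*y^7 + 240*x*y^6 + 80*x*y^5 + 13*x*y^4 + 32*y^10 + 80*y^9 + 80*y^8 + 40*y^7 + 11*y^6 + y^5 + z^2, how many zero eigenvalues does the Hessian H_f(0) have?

Hessian at 0 has rank 1.

2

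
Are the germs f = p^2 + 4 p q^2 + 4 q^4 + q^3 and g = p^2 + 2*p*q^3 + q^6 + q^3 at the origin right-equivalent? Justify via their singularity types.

The Hessian of f at 0 is [[2, 0], [0, 0]] with rank 1, so corank 1. A Groebner basis of the Jacobian ideal J(f) in C{p,q} is {q^2, p}; counting standard monomials gives mu = 2. Corank 1: A-series; mu = 2 gives A_2. The Hessian of g at 0 is [[2, 0], [0, 0]] with rank 1, so corank 1. A Groebner basis of the Jacobian ideal J(g) in C{p,q} is {q^2, p}; counting standard monomials gives mu = 2. Corank 1: A-series; mu = 2 gives A_2. Both have type A_2, hence right-equivalent.

Yes.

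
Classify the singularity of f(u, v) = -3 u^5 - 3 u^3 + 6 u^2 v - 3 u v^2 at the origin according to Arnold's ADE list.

The Hessian of f at 0 is [[0, 0], [0, 0]] with rank 0, so corank 2. A Groebner basis of the Jacobian ideal J(f) in C{u,v} is {-u*v/5 + v^4 + v^2/5, u*v^2 - v^3, u^2 - u*v}; counting standard monomials gives mu = 6. Corank 2; j^3 = -3*u*(u - v)^2 has shape L^2 M (L != M), so D-series; mu = 6 gives D_6.

D6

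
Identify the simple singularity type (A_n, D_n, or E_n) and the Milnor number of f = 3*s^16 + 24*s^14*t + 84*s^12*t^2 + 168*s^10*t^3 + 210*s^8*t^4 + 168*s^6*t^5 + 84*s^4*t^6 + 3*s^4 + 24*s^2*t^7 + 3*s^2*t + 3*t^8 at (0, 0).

The Hessian of f at 0 is [[0, 0], [0, 0]] with rank 0, so corank 2. A Groebner basis of the Jacobian ideal J(f) in C{s,t} is {s^2/8 + t^7, s^3, s*t}; counting standard monomials gives mu = 9. Corank 2; j^3 = 3*s^2*t has shape L^2 M (L != M), so D-series; mu = 9 gives D_9.

Type D9, Milnor number mu = 9.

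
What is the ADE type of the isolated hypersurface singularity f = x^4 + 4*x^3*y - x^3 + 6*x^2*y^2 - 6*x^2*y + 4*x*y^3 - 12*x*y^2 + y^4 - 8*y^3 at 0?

E_{6}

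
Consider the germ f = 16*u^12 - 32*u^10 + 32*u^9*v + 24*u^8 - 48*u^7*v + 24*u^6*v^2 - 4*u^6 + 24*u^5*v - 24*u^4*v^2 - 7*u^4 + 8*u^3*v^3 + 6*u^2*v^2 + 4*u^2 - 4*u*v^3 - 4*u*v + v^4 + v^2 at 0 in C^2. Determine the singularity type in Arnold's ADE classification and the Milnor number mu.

The Hessian of f at 0 has rank 1. Corank 1: A-series; mu = 3 gives A_3.

Type A3, Milnor number mu = 3.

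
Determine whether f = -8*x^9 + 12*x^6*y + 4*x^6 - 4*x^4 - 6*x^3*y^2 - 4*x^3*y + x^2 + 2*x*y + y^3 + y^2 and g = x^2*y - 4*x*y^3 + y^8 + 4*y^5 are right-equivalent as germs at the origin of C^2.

The Hessian of f at 0 has rank 1. Corank 1: A-series; mu = 2 gives A_2. The Hessian of g at 0 has rank 0. Corank 2; j^3 = x^2*y has shape L^2 M (L != M), so D-series; mu = 9 gives D_9. f is A_2 but g is D_9, hence not right-equivalent.

No.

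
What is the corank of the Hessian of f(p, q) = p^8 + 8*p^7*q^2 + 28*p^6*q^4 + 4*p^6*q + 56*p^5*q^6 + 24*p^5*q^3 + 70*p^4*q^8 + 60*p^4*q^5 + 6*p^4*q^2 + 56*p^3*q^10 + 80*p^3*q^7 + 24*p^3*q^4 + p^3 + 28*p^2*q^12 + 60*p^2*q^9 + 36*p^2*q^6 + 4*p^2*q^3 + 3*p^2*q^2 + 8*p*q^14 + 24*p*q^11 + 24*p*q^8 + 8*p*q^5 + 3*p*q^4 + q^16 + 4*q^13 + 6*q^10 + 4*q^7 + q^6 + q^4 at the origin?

2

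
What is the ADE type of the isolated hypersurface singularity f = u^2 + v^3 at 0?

The Hessian of f at 0 has rank 1. Corank 1: A-series; mu = 2 gives A_2.

A2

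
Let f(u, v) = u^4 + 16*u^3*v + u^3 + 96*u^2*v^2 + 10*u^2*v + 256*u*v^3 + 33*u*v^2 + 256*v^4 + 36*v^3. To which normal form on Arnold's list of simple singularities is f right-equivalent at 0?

D5

The Hessian of f at 0 has rank 0. Corank 2; j^3 = (u + 3*v)^2*(u + 4*v) has shape L^2 M (L != M), so D-series; mu = 5 gives D_5.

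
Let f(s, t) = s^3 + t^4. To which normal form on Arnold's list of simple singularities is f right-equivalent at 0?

The Hessian of f at 0 has rank 0. Corank 2; j^3 = s^3 is a perfect cube, so E-series; the 4-jet and mu = 6 give E_6.

E_{6}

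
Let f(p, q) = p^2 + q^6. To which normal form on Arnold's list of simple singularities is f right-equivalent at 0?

A_5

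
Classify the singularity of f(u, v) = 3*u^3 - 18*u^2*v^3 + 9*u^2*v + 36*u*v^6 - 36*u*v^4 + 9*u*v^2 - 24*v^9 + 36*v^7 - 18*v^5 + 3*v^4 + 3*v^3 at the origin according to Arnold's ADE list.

E_{6}

The Hessian of f at 0 has rank 0. Corank 2; j^3 = 3*(u + v)^3 is a perfect cube, so E-series; the 4-jet and mu = 6 give E_6.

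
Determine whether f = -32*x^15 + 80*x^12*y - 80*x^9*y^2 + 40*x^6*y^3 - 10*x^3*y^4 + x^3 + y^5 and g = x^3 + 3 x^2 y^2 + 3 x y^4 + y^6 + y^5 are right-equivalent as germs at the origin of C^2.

Yes.

The Hessian of f at 0 has rank 0. Corank 2; j^3 = x^3 is a perfect cube, so E-series; the 5-jet and mu = 8 give E_8. The Hessian of g at 0 has rank 0. Corank 2; j^3 = x^3 is a perfect cube, so E-series; the 5-jet and mu = 8 give E_8. Both have type E_8, hence right-equivalent.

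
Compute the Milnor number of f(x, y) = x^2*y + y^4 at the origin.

5

The Hessian of f at 0 has rank 0. Corank 2; j^3 = x^2*y has shape L^2 M (L != M), so D-series; mu = 5 gives D_5.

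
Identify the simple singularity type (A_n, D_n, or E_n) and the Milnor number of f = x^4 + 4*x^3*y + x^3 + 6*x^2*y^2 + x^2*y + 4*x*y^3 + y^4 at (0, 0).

The Hessian of f at 0 has rank 0. Corank 2; j^3 = x^2*(x + y) has shape L^2 M (L != M), so D-series; mu = 5 gives D_5.

Type D_5, Milnor number mu = 5.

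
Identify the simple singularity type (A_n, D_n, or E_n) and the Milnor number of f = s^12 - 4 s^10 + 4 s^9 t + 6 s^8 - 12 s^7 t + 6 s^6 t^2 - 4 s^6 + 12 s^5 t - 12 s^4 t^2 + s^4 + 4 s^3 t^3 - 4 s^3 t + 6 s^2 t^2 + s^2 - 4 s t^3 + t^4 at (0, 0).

Type A_{3}, Milnor number mu = 3.

The Hessian of f at 0 has rank 1. Corank 1: A-series; mu = 3 gives A_3.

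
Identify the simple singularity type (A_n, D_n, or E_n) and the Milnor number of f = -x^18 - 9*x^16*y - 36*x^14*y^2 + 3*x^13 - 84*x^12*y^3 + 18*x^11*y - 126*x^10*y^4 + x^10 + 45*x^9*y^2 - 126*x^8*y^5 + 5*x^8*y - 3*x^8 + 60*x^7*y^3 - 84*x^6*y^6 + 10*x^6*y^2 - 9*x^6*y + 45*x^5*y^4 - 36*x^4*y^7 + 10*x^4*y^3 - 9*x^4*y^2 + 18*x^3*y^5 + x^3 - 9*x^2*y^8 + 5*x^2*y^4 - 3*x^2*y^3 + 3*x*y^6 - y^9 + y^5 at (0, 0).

The Hessian of f at 0 is [[0, 0], [0, 0]] with rank 0, so corank 2. A Groebner basis of the Jacobian ideal J(f) in C{x,y} is {-x^2/2 + x*y^3, y^4, x^3, x^2*y}; counting standard monomials gives mu = 8. Corank 2; j^3 = x^3 is a perfect cube, so E-series; the 5-jet and mu = 8 give E_8.

Type E8, Milnor number mu = 8.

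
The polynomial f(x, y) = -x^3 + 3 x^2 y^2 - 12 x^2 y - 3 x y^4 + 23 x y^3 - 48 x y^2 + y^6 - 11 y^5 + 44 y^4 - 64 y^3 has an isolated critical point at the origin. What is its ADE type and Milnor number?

The Hessian of f at 0 is [[0, 0], [0, 0]] with rank 0, so corank 2. A Groebner basis of the Jacobian ideal J(f) in C{x,y} is {-x^2 - 8*x*y + y^4 - y^3/3 - 16*y^2, x^3 - 52*x^2 - 416*x*y + 140*y^3/3 - 832*y^2, x^2*y + 25*x^2/3 + 200*x*y/3 - 119*y^3/9 + 400*y^2/3, -x^2 + x*y^2 - 8*x*y + 11*y^3/3 - 16*y^2}; counting standard monomials gives mu = 7. Corank 2; j^3 = -(x + 4*y)^3 is a perfect cube, so E-series; the 4-jet and mu = 7 give E_7.

Type E_{7}, Milnor number mu = 7.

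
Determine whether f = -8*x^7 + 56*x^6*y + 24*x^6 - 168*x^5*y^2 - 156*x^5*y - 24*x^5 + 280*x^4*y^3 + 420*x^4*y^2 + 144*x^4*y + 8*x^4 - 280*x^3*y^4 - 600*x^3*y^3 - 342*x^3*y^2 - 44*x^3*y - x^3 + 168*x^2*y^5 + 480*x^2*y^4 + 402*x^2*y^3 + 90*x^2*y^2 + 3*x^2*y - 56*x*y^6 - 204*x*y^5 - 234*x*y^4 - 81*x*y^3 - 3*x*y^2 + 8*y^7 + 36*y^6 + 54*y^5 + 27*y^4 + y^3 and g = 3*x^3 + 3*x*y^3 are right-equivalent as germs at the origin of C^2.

Yes.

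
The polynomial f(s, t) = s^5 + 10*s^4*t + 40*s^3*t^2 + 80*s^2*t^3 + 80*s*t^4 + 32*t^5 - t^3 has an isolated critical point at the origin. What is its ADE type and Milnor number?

The Hessian of f at 0 is [[0, 0], [0, 0]] with rank 0, so corank 2. A Groebner basis of the Jacobian ideal J(f) in C{s,t} is {s^4 + 8*s^3*t, t^2}; counting standard monomials gives mu = 8. Corank 2; j^3 = -t^3 is a perfect cube, so E-series; the 5-jet and mu = 8 give E_8.

Type E_8, Milnor number mu = 8.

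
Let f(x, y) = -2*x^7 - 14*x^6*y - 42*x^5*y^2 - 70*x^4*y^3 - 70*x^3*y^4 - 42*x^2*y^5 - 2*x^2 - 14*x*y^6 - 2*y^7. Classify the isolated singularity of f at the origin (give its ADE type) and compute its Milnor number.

Type A_{6}, Milnor number mu = 6.

The Hessian of f at 0 has rank 1. Corank 1: A-series; mu = 6 gives A_6.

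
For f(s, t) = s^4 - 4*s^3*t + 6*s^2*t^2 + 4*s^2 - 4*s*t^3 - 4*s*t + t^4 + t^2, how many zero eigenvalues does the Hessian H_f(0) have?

1

Hessian at 0 has rank 1.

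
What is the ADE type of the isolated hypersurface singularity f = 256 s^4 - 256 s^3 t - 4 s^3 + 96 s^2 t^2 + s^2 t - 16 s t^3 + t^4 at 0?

The Hessian of f at 0 has rank 0. Corank 2; j^3 = -s^2*(4*s - t) has shape L^2 M (L != M), so D-series; mu = 5 gives D_5.

D5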